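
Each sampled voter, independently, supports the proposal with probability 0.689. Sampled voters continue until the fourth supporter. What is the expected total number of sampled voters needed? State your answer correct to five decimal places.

Y = total sampled voters until the fourth success; negative binomial with r=4, p=0.689.
E[Y] = r / p = 4 / 0.689 = 5.8055152

5.80552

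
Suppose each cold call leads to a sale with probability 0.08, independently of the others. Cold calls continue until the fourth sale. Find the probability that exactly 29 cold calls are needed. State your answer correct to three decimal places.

Y = trial on which the fourth success occurs; negative binomial, r=4, p=0.08.
P(Y=29) = C(28,3) · p^4 · (1−p)^25
= 3276 · 4.096e-05 · 0.12436 = 0.01669

0.017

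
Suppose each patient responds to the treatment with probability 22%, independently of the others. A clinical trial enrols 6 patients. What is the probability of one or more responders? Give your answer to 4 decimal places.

P(at least one) = 1 − P(none) = 1 − (1 − 0.22)^6
= 1 − 0.225200 = 0.774800

0.7748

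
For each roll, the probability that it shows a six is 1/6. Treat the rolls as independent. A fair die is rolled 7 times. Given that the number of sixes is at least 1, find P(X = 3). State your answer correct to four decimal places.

0.1084

X ~ Binomial(7, 0.166667). Want P(X=3 | X≥1) = P(X=3) / P(X≥1).
P(X=3) = C(7,3)·0.166667^3·0.833333^4 = 0.078143
P(X≥1) = 1 − 0.279082 = 0.720918
Ratio = 0.078143 / 0.720918 = 0.108393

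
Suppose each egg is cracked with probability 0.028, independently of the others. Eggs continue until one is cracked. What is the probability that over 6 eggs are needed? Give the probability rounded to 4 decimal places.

Y = number of eggs to the first success; geometric, p = 0.028.
P(Y > 6) = P(first 6 all fail) = (1−p)^6 = 0.843330

0.8433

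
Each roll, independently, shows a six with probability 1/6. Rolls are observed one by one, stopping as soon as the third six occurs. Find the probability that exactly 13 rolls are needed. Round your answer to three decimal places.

0.049

Y = trial on which the third success occurs; negative binomial, r=3, p=0.166667.
P(Y=13) = C(12,2) · p^3 · (1−p)^10
= 66 · 0.0046296 · 0.16151 = 0.04935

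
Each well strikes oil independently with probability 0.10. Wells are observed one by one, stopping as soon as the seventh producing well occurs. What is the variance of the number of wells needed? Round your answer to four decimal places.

Y = total wells until the seventh success; negative binomial with r=7, p=0.10.
Var(Y) = r(1−p)/p² = 7·0.90 / 0.10² = 630.000000

630.0000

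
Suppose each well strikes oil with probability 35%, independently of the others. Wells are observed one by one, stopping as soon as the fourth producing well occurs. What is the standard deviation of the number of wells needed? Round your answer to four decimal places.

Y = total wells until the fourth success; negative binomial with r=4, p=0.35.
SD(Y) = √[r(1−p)/p²] = √(21.224490) = 4.607004

4.6070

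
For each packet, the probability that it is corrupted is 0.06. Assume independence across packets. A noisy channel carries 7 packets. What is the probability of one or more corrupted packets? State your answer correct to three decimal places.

P(at least one) = 1 − P(none) = 1 − (1 − 0.06)^7
= 1 − 0.64848 = 0.35152

0.352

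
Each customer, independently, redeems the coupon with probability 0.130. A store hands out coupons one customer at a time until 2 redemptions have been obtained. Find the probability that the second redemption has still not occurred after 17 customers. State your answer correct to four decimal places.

0.3318

Needing more than 17 customers ⇔ fewer than 2 successes in the first 17. With X ~ Binomial(17, 0.13), P(Y > 17) = P(X ≤ 1).
  k=0: C(17,0)·0.13^0·0.87^17 = 0.093719
  k=1: C(17,1)·0.13^1·0.87^16 = 0.238068
P(X ≤ 1) = 0.331787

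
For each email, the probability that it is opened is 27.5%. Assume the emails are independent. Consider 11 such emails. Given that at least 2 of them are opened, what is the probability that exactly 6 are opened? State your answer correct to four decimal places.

X ~ Binomial(11, 0.275). Want P(X=6 | X≥2) = P(X=6) / P(X≥2).
P(X=6) = C(11,6)·0.275^6·0.725^5 = 0.040025
P(X≥2) = 1 − 0.029088 − 0.121368 = 0.849543
Ratio = 0.040025 / 0.849543 = 0.047113

0.0471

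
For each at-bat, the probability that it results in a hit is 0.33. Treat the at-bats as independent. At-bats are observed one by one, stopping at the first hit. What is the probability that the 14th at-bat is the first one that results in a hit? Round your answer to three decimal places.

Geometric (trials to first success), p = 0.33.
P(Y = 14) = (1−p)^13 · p = 0.0054824 · 0.33 = 0.00181

0.002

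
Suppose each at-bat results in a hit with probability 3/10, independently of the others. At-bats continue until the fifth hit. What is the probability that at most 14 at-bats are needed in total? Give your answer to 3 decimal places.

Finishing within 14 at-bats ⇔ at least 5 successes in the first 14. With X ~ Binomial(14, 0.30), P(Y ≤ 14) = 1 − P(X ≤ 4).
  k=0: C(14,0)·0.30^0·0.70^14 = 0.00678
  k=1: C(14,1)·0.30^1·0.70^13 = 0.04069
  k=2: C(14,2)·0.30^2·0.70^12 = 0.11336
  k=3: C(14,3)·0.30^3·0.70^11 = 0.19433
  k=4: C(14,4)·0.30^4·0.70^10 = 0.22903
1 − 0.58420 = 0.41580

0.416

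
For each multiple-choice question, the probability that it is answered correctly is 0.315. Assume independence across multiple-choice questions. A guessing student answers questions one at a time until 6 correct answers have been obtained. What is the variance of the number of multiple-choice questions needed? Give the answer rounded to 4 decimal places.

41.4210

Y = total multiple-choice questions until the sixth success; negative binomial with r=6, p=0.315.
Var(Y) = r(1−p)/p² = 6·0.685 / 0.315² = 41.421013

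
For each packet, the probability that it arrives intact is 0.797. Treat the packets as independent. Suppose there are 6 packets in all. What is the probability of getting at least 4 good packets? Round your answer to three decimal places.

0.897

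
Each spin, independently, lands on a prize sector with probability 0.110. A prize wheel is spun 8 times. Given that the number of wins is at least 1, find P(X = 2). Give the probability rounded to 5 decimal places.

X ~ Binomial(8, 0.11). Want P(X=2 | X≥1) = P(X=2) / P(X≥1).
P(X=2) = C(8,2)·0.11^2·0.89^6 = 0.1683773
P(X≥1) = 1 − 0.3936589 = 0.6063411
Ratio = 0.1683773 / 0.6063411 = 0.2776940

0.27769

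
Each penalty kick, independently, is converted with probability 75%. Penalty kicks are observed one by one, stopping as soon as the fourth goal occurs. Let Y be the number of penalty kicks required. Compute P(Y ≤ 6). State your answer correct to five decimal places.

Finishing within 6 penalty kicks ⇔ at least 4 successes in the first 6. With X ~ Binomial(6, 0.75), P(Y ≤ 6) = 1 − P(X ≤ 3).
  k=0: C(6,0)·0.75^0·0.25^6 = 0.0002441
  k=1: C(6,1)·0.75^1·0.25^5 = 0.0043945
  k=2: C(6,2)·0.75^2·0.25^4 = 0.0329590
  k=3: C(6,3)·0.75^3·0.25^3 = 0.1318359
1 − 0.1694336 = 0.8305664

0.83057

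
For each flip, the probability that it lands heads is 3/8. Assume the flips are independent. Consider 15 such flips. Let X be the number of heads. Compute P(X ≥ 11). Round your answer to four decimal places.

0.0053

X ~ Binomial(15, 0.375); P(X ≥ 11) = Σ C(15,k) p^k (1−p)^(15−k) over k:
  k=11: C(15,11)·0.375^11·0.625^4 = 0.004295
  k=12: C(15,12)·0.375^12·0.625^3 = 0.000859
  k=13: C(15,13)·0.375^13·0.625^2 = 0.000119
  k=14: C(15,14)·0.375^14·0.625^1 = 0.000010
  k=15: C(15,15)·0.375^15·0.625^0 = 0.000000
Total = 0.005284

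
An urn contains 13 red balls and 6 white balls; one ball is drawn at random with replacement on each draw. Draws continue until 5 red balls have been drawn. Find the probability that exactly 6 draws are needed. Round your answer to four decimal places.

0.2368

Y = trial on which the fifth success occurs; negative binomial, r=5, p=0.684211.
P(Y=6) = C(5,4) · p^5 · (1−p)^1
= 5 · 0.14995 · 0.31579 = 0.236764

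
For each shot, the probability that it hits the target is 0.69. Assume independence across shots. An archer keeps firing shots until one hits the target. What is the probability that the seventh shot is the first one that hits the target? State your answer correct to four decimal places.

Geometric (trials to first success), p = 0.69.
P(Y = 7) = (1−p)^6 · p = 0.0008875 · 0.69 = 0.000612

0.0006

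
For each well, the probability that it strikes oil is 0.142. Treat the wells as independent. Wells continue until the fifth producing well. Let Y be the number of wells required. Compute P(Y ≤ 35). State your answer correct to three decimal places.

Finishing within 35 wells ⇔ at least 5 successes in the first 35. With X ~ Binomial(35, 0.142), P(Y ≤ 35) = 1 − P(X ≤ 4).
  k=0: C(35,0)·0.142^0·0.858^35 = 0.00470
  k=1: C(35,1)·0.142^1·0.858^34 = 0.02722
  k=2: C(35,2)·0.142^2·0.858^33 = 0.07659
  k=3: C(35,3)·0.142^3·0.858^32 = 0.13943
  k=4: C(35,4)·0.142^4·0.858^31 = 0.18461
1 − 0.43256 = 0.56744

0.567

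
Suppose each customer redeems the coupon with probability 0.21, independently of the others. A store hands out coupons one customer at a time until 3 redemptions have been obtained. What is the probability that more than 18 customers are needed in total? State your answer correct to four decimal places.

Needing more than 18 customers ⇔ fewer than 3 successes in the first 18. With X ~ Binomial(18, 0.21), P(Y > 18) = P(X ≤ 2).
  k=0: C(18,0)·0.21^0·0.79^18 = 0.014364
  k=1: C(18,1)·0.21^1·0.79^17 = 0.068731
  k=2: C(18,2)·0.21^2·0.79^16 = 0.155297
P(X ≤ 2) = 0.238393

0.2384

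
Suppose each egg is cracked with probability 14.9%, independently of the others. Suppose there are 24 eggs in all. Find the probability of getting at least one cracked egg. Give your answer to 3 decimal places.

0.979

P(at least one) = 1 − P(none) = 1 − (1 − 0.149)^24
= 1 − 0.02081 = 0.97919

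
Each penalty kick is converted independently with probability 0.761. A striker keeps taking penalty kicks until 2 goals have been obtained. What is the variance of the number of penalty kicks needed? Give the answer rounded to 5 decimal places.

0.82539

Y = total penalty kicks until the second success; negative binomial with r=2, p=0.761.
Var(Y) = r(1−p)/p² = 2·0.239 / 0.761² = 0.8253888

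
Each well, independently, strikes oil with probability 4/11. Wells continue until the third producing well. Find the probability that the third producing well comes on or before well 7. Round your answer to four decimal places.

0.4989

Finishing within 7 wells ⇔ at least 3 successes in the first 7. With X ~ Binomial(7, 0.363636), P(Y ≤ 7) = 1 − P(X ≤ 2).
  k=0: C(7,0)·0.363636^0·0.636364^7 = 0.042261
  k=1: C(7,1)·0.363636^1·0.636364^6 = 0.169043
  k=2: C(7,2)·0.363636^2·0.636364^5 = 0.289788
1 − 0.501092 = 0.498908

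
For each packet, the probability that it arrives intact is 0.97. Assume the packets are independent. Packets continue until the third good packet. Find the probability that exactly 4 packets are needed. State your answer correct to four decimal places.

0.0821

Y = trial on which the third success occurs; negative binomial, r=3, p=0.97.
P(Y=4) = C(3,2) · p^3 · (1−p)^1
= 3 · 0.91267 · 0.03 = 0.082141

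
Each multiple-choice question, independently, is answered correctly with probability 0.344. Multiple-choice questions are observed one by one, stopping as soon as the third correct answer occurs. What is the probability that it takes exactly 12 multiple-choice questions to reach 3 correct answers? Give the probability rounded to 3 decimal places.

0.050

Y = trial on which the third success occurs; negative binomial, r=3, p=0.344.
P(Y=12) = C(11,2) · p^3 · (1−p)^9
= 55 · 0.040708 · 0.022498 = 0.05037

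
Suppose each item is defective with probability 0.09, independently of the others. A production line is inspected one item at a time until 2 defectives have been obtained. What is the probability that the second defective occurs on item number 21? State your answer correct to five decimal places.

0.02700

Y = trial on which the second success occurs; negative binomial, r=2, p=0.09.
P(Y=21) = C(20,1) · p^2 · (1−p)^19
= 20 · 0.0081 · 0.16664 = 0.0269961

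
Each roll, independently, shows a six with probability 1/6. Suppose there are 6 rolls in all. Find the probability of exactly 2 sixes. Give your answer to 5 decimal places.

X ~ Binomial(n=6, p=0.166667).
P(X=2) = C(6,2) · p^2 · (1−p)^4
= 15 · 0.027778 · 0.48225 = 0.2009388

0.20094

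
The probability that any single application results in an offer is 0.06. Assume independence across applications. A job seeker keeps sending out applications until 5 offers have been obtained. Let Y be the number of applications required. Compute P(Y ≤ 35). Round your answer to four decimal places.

0.0563

Finishing within 35 applications ⇔ at least 5 successes in the first 35. With X ~ Binomial(35, 0.06), P(Y ≤ 35) = 1 − P(X ≤ 4).
  k=0: C(35,0)·0.06^0·0.94^35 = 0.114677
  k=1: C(35,1)·0.06^1·0.94^34 = 0.256192
  k=2: C(35,2)·0.06^2·0.94^33 = 0.277996
  k=3: C(35,3)·0.06^3·0.94^32 = 0.195189
  k=4: C(35,4)·0.06^4·0.94^31 = 0.099671
1 − 0.943725 = 0.056275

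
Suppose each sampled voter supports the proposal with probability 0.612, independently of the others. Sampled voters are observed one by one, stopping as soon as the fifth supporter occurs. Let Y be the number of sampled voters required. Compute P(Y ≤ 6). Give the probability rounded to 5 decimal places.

0.25241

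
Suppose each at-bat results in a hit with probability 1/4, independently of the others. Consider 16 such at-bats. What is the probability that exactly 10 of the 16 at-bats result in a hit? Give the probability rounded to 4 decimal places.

X ~ Binomial(n=16, p=0.25).
P(X=10) = C(16,10) · p^10 · (1−p)^6
= 8008 · 9.5367e-07 · 0.17798 = 0.001359

0.0014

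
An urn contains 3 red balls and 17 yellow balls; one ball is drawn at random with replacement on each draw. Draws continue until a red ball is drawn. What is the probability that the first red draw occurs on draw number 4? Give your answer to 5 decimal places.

Geometric (trials to first success), p = 0.15.
P(Y = 4) = (1−p)^3 · p = 0.61413 · 0.15 = 0.0921187

0.09212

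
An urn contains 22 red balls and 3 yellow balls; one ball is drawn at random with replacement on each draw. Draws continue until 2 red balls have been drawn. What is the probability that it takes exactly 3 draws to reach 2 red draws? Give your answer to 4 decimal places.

0.1859

Y = trial on which the second success occurs; negative binomial, r=2, p=0.88.
P(Y=3) = C(2,1) · p^2 · (1−p)^1
= 2 · 0.7744 · 0.12 = 0.185856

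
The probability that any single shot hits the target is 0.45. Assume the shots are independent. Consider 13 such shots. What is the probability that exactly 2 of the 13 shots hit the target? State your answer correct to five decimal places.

X ~ Binomial(n=13, p=0.45).
P(X=2) = C(13,2) · p^2 · (1−p)^11
= 78 · 0.2025 · 0.0013931 = 0.0220044

0.02200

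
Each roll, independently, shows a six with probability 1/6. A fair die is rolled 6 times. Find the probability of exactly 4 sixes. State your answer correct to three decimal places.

0.008

X ~ Binomial(n=6, p=0.166667).
P(X=4) = C(6,4) · p^4 · (1−p)^2
= 15 · 0.0007716 · 0.69444 = 0.00804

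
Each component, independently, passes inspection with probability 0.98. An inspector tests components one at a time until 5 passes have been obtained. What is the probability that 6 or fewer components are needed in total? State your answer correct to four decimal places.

0.9943

Finishing within 6 components ⇔ at least 5 successes in the first 6. With X ~ Binomial(6, 0.98), P(Y ≤ 6) = 1 − P(X ≤ 4).
  k=0: C(6,0)·0.98^0·0.02^6 = 0.000000
  k=1: C(6,1)·0.98^1·0.02^5 = 0.000000
  k=2: C(6,2)·0.98^2·0.02^4 = 0.000002
  k=3: C(6,3)·0.98^3·0.02^3 = 0.000151
  k=4: C(6,4)·0.98^4·0.02^2 = 0.005534
1 − 0.005687 = 0.994313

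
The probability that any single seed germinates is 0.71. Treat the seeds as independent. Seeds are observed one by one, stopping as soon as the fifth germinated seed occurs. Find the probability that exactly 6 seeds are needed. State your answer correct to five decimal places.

0.26161

Y = trial on which the fifth success occurs; negative binomial, r=5, p=0.71.
P(Y=6) = C(5,4) · p^5 · (1−p)^1
= 5 · 0.18042 · 0.29 = 0.2616133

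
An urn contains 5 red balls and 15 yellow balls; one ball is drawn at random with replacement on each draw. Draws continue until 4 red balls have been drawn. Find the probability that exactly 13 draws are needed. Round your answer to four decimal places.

0.0645

Y = trial on which the fourth success occurs; negative binomial, r=4, p=0.25.
P(Y=13) = C(12,3) · p^4 · (1−p)^9
= 220 · 0.0039062 · 0.075085 = 0.064526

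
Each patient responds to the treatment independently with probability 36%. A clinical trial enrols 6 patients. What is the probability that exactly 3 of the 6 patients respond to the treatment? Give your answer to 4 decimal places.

X ~ Binomial(n=6, p=0.36).
P(X=3) = C(6,3) · p^3 · (1−p)^3
= 20 · 0.046656 · 0.26214 = 0.244612

0.2446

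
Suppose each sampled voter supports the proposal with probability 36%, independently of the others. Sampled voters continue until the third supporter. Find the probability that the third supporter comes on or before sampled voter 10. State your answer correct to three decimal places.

0.759

Finishing within 10 sampled voters ⇔ at least 3 successes in the first 10. With X ~ Binomial(10, 0.36), P(Y ≤ 10) = 1 − P(X ≤ 2).
  k=0: C(10,0)·0.36^0·0.64^10 = 0.01153
  k=1: C(10,1)·0.36^1·0.64^9 = 0.06485
  k=2: C(10,2)·0.36^2·0.64^8 = 0.16416
1 − 0.24054 = 0.75946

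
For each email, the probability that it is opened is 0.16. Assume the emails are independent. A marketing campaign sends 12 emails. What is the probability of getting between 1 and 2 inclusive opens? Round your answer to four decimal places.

0.5776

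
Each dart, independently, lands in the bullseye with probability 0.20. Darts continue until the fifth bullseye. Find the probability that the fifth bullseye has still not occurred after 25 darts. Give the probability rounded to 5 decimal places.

Needing more than 25 darts ⇔ fewer than 5 successes in the first 25. With X ~ Binomial(25, 0.20), P(Y > 25) = P(X ≤ 4).
  k=0: C(25,0)·0.20^0·0.80^25 = 0.0037779
  k=1: C(25,1)·0.20^1·0.80^24 = 0.0236118
  k=2: C(25,2)·0.20^2·0.80^23 = 0.0708355
  k=3: C(25,3)·0.20^3·0.80^22 = 0.1357680
  k=4: C(25,4)·0.20^4·0.80^21 = 0.1866811
P(X ≤ 4) = 0.4206743

0.42067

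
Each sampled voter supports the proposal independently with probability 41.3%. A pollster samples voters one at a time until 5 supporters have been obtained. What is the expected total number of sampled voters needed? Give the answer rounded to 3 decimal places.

12.107

Y = total sampled voters until the fifth success; negative binomial with r=5, p=0.413.
E[Y] = r / p = 5 / 0.413 = 12.10654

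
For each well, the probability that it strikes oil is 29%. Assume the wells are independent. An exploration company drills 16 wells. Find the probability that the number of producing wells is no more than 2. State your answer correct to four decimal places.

0.1149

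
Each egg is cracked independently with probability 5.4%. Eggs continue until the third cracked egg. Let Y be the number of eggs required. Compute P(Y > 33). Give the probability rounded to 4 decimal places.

0.7372

Needing more than 33 eggs ⇔ fewer than 3 successes in the first 33. With X ~ Binomial(33, 0.054), P(Y > 33) = P(X ≤ 2).
  k=0: C(33,0)·0.054^0·0.946^33 = 0.160106
  k=1: C(33,1)·0.054^1·0.946^32 = 0.301595
  k=2: C(33,2)·0.054^2·0.946^31 = 0.275452
P(X ≤ 2) = 0.737153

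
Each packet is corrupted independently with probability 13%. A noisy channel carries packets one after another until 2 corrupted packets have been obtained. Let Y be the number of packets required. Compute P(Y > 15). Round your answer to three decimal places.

0.401

Needing more than 15 packets ⇔ fewer than 2 successes in the first 15. With X ~ Binomial(15, 0.13), P(Y > 15) = P(X ≤ 1).
  k=0: C(15,0)·0.13^0·0.87^15 = 0.12382
  k=1: C(15,1)·0.13^1·0.87^14 = 0.27753
P(X ≤ 1) = 0.40135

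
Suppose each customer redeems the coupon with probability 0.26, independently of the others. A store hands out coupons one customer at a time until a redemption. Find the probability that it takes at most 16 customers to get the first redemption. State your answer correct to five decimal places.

Y = number of customers to the first success; geometric, p = 0.26.
P(Y ≤ 16) = 1 − (1−p)^16 = 1 − 0.0080855 = 0.9919145

0.99191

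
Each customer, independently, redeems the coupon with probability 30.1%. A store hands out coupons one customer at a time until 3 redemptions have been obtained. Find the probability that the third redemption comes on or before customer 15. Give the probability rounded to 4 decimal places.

Finishing within 15 customers ⇔ at least 3 successes in the first 15. With X ~ Binomial(15, 0.301), P(Y ≤ 15) = 1 − P(X ≤ 2).
  k=0: C(15,0)·0.301^0·0.699^15 = 0.004647
  k=1: C(15,1)·0.301^1·0.699^14 = 0.030015
  k=2: C(15,2)·0.301^2·0.699^13 = 0.090474
1 − 0.125136 = 0.874864

0.8749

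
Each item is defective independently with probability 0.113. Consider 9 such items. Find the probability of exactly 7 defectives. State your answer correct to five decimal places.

0.00001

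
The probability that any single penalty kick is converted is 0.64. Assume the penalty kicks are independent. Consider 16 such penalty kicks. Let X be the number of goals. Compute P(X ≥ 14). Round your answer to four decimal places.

0.0380

X ~ Binomial(16, 0.64); P(X ≥ 14) = Σ C(16,k) p^k (1−p)^(16−k) over k:
  k=14: C(16,14)·0.64^14·0.36^2 = 0.030082
  k=15: C(16,15)·0.64^15·0.36^1 = 0.007131
  k=16: C(16,16)·0.64^16·0.36^0 = 0.000792
Total = 0.038005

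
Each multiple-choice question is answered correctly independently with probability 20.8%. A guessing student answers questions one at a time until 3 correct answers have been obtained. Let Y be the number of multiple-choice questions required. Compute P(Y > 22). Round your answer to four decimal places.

0.1343

Needing more than 22 multiple-choice questions ⇔ fewer than 3 successes in the first 22. With X ~ Binomial(22, 0.208), P(Y > 22) = P(X ≤ 2).
  k=0: C(22,0)·0.208^0·0.792^22 = 0.005915
  k=1: C(22,1)·0.208^1·0.792^21 = 0.034175
  k=2: C(22,2)·0.208^2·0.792^20 = 0.094242
P(X ≤ 2) = 0.134332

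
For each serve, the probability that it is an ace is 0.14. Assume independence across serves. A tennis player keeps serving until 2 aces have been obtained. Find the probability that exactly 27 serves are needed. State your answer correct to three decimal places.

0.012

Y = trial on which the second success occurs; negative binomial, r=2, p=0.14.
P(Y=27) = C(26,1) · p^2 · (1−p)^25
= 26 · 0.0196 · 0.023039 = 0.01174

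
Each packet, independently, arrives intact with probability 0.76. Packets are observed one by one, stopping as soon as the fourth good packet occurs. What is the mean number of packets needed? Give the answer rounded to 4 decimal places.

5.2632

Y = total packets until the fourth success; negative binomial with r=4, p=0.76.
E[Y] = r / p = 4 / 0.76 = 5.263158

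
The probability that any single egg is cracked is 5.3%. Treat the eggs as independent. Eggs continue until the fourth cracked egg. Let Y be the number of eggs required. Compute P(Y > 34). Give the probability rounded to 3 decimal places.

Needing more than 34 eggs ⇔ fewer than 4 successes in the first 34. With X ~ Binomial(34, 0.053), P(Y > 34) = P(X ≤ 3).
  k=0: C(34,0)·0.053^0·0.947^34 = 0.15700
  k=1: C(34,1)·0.053^1·0.947^33 = 0.29875
  k=2: C(34,2)·0.053^2·0.947^32 = 0.27588
  k=3: C(34,3)·0.053^3·0.947^31 = 0.16469
P(X ≤ 3) = 0.89631

0.896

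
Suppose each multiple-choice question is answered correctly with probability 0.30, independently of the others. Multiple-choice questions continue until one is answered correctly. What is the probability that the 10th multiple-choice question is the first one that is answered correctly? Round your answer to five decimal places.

Geometric (trials to first success), p = 0.30.
P(Y = 10) = (1−p)^9 · p = 0.040354 · 0.30 = 0.0121061

0.01211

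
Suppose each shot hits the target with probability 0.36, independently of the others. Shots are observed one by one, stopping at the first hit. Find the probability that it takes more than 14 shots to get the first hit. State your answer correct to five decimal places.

Y = number of shots to the first success; geometric, p = 0.36.
P(Y > 14) = P(first 14 all fail) = (1−p)^14 = 0.0019343

0.00193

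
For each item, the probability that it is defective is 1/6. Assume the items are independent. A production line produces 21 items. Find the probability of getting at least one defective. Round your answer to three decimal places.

0.978

P(at least one) = 1 − P(none) = 1 − (1 − 0.166667)^21
= 1 − 0.02174 = 0.97826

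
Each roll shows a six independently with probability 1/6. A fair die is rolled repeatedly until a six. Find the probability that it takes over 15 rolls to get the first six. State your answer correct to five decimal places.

Y = number of rolls to the first success; geometric, p = 0.166667.
P(Y > 15) = P(first 15 all fail) = (1−p)^15 = 0.0649055

0.06491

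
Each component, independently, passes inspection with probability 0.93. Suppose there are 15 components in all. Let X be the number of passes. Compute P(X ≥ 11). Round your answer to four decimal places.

X ~ Binomial(15, 0.93); P(X ≥ 11) = Σ C(15,k) p^k (1−p)^(15−k) over k:
  k=11: C(15,11)·0.93^11·0.07^4 = 0.014752
  k=12: C(15,12)·0.93^12·0.07^3 = 0.065328
  k=13: C(15,13)·0.93^13·0.07^2 = 0.200292
  k=14: C(15,14)·0.93^14·0.07^1 = 0.380146
  k=15: C(15,15)·0.93^15·0.07^0 = 0.336701
Total = 0.997219

0.9972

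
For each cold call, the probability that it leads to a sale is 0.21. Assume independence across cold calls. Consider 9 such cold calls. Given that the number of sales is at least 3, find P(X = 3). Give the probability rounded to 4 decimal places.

0.6554

X ~ Binomial(9, 0.21). Want P(X=3 | X≥3) = P(X=3) / P(X≥3).
P(X=3) = C(9,3)·0.21^3·0.79^6 = 0.189104
P(X≥3) = 1 − 0.119852 − 0.286734 − 0.304881 = 0.288534
Ratio = 0.189104 / 0.288534 = 0.655395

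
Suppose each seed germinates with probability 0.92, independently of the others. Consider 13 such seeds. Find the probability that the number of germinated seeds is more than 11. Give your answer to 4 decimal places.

0.7206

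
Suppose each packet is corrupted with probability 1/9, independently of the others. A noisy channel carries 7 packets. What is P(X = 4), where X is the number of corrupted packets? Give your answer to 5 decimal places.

X ~ Binomial(n=7, p=0.111111).
P(X=4) = C(7,4) · p^4 · (1−p)^3
= 35 · 0.00015242 · 0.70233 = 0.0037466

0.00375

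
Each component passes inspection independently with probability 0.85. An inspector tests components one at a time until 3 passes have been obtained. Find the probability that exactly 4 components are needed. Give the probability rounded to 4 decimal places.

Y = trial on which the third success occurs; negative binomial, r=3, p=0.85.
P(Y=4) = C(3,2) · p^3 · (1−p)^1
= 3 · 0.61413 · 0.15 = 0.276356

0.2764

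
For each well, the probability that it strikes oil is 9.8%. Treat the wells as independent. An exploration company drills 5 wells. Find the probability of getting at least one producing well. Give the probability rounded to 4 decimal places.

0.4029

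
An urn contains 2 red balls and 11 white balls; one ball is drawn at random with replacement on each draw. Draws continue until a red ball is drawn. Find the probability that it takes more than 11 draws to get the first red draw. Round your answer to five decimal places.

0.15920

Y = number of draws to the first success; geometric, p = 0.153846.
P(Y > 11) = P(first 11 all fail) = (1−p)^11 = 0.1591999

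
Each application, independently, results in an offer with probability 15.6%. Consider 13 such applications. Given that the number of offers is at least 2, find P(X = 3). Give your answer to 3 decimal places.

0.319

X ~ Binomial(13, 0.156). Want P(X=3 | X≥2) = P(X=3) / P(X≥2).
P(X=3) = C(13,3)·0.156^3·0.844^10 = 0.19914
P(X≥2) = 1 − 0.11027 − 0.26496 = 0.62477
Ratio = 0.19914 / 0.62477 = 0.31874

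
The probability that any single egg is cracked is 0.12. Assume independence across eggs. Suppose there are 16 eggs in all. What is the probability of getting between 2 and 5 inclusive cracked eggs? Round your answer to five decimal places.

0.58029

X ~ Binomial(16, 0.12); P(2 ≤ X ≤ 5) = Σ C(16,k) p^k (1−p)^(16−k) over k:
  k=2: C(16,2)·0.12^2·0.88^14 = 0.2886032
  k=3: C(16,3)·0.12^3·0.88^13 = 0.1836566
  k=4: C(16,4)·0.12^4·0.88^12 = 0.0813933
  k=5: C(16,5)·0.12^5·0.88^11 = 0.0266378
Total = 0.5802908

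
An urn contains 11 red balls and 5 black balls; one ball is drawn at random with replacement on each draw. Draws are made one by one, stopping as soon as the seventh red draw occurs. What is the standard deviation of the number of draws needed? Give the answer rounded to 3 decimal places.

Y = total draws until the seventh success; negative binomial with r=7, p=0.6875.
SD(Y) = √[r(1−p)/p²] = √(4.62810) = 2.15130

2.151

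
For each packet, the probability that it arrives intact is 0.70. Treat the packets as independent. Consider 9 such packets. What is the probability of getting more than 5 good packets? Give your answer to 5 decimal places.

X ~ Binomial(9, 0.70); P(X ≥ 6) = Σ C(9,k) p^k (1−p)^(9−k) over k:
  k=6: C(9,6)·0.70^6·0.30^3 = 0.2668279
  k=7: C(9,7)·0.70^7·0.30^2 = 0.2668279
  k=8: C(9,8)·0.70^8·0.30^1 = 0.1556496
  k=9: C(9,9)·0.70^9·0.30^0 = 0.0403536
Total = 0.7296591

0.72966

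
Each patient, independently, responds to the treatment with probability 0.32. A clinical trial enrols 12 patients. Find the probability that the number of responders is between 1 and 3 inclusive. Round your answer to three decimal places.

0.422

X ~ Binomial(12, 0.32); P(1 ≤ X ≤ 3) = Σ C(12,k) p^k (1−p)^(12−k) over k:
  k=1: C(12,1)·0.32^1·0.68^11 = 0.05520
  k=2: C(12,2)·0.32^2·0.68^10 = 0.14287
  k=3: C(12,3)·0.32^3·0.68^9 = 0.22411
Total = 0.42217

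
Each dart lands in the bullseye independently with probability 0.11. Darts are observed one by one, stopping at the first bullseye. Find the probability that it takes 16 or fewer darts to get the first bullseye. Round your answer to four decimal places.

0.8450

Y = number of darts to the first success; geometric, p = 0.11.
P(Y ≤ 16) = 1 − (1−p)^16 = 1 − 0.154967 = 0.845033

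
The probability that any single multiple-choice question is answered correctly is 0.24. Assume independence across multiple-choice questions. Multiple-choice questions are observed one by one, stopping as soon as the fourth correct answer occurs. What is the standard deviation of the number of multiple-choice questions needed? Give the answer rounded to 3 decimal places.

Y = total multiple-choice questions until the fourth success; negative binomial with r=4, p=0.24.
SD(Y) = √[r(1−p)/p²] = √(52.77778) = 7.26483

7.265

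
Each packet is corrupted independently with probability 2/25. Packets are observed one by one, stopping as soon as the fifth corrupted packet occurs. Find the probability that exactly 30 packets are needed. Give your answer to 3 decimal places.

Y = trial on which the fifth success occurs; negative binomial, r=5, p=0.08.
P(Y=30) = C(29,4) · p^5 · (1−p)^25
= 23751 · 3.2768e-06 · 0.12436 = 0.00968

0.010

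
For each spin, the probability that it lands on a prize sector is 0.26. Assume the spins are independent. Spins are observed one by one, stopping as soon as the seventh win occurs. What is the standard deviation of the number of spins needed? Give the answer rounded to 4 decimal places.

8.7537

Y = total spins until the seventh success; negative binomial with r=7, p=0.26.
SD(Y) = √[r(1−p)/p²] = √(76.627219) = 8.753697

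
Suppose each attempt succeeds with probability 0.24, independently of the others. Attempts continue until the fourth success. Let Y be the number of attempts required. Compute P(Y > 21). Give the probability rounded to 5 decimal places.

0.22131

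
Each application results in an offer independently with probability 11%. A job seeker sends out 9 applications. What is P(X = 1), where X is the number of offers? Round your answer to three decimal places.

0.390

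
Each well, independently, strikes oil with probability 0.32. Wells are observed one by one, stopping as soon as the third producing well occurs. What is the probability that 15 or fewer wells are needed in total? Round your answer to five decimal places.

Finishing within 15 wells ⇔ at least 3 successes in the first 15. With X ~ Binomial(15, 0.32), P(Y ≤ 15) = 1 − P(X ≤ 2).
  k=0: C(15,0)·0.32^0·0.68^15 = 0.0030735
  k=1: C(15,1)·0.32^1·0.68^14 = 0.0216953
  k=2: C(15,2)·0.32^2·0.68^13 = 0.0714669
1 − 0.0962358 = 0.9037642

0.90376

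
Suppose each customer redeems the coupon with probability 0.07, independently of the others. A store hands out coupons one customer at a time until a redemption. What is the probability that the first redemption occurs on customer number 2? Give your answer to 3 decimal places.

0.065

Geometric (trials to first success), p = 0.07.
P(Y = 2) = (1−p)^1 · p = 0.93 · 0.07 = 0.06510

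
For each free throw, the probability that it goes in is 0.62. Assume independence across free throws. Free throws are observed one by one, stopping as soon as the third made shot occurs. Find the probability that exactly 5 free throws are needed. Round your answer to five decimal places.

0.20649

Y = trial on which the third success occurs; negative binomial, r=3, p=0.62.
P(Y=5) = C(4,2) · p^3 · (1−p)^2
= 6 · 0.23833 · 0.1444 = 0.2064874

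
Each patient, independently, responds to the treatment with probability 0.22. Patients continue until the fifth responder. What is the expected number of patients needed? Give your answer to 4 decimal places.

Y = total patients until the fifth success; negative binomial with r=5, p=0.22.
E[Y] = r / p = 5 / 0.22 = 22.727273

22.7273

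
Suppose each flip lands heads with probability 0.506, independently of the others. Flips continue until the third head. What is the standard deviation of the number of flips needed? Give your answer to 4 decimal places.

Y = total flips until the third success; negative binomial with r=3, p=0.506.
SD(Y) = √[r(1−p)/p²] = √(5.788249) = 2.405878

2.4059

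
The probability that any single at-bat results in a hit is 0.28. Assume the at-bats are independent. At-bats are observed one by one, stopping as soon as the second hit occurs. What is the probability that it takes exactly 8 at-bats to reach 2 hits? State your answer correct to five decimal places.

0.07646

Y = trial on which the second success occurs; negative binomial, r=2, p=0.28.
P(Y=8) = C(7,1) · p^2 · (1−p)^6
= 7 · 0.0784 · 0.13931 = 0.0764556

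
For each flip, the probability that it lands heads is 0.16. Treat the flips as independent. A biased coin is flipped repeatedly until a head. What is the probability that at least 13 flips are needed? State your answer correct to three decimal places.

Y = number of flips to the first success; geometric, p = 0.16.
P(Y > 12) = P(first 12 all fail) = (1−p)^12 = 0.12341

0.123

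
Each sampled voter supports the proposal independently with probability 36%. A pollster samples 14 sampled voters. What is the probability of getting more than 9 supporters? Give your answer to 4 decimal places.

0.0076

X ~ Binomial(14, 0.36); P(X ≥ 10) = Σ C(14,k) p^k (1−p)^(14−k) over k:
  k=10: C(14,10)·0.36^10·0.64^4 = 0.006140
  k=11: C(14,11)·0.36^11·0.64^3 = 0.001256
  k=12: C(14,12)·0.36^12·0.64^2 = 0.000177
  k=13: C(14,13)·0.36^13·0.64^1 = 0.000015
  k=14: C(14,14)·0.36^14·0.64^0 = 0.000001
Total = 0.007589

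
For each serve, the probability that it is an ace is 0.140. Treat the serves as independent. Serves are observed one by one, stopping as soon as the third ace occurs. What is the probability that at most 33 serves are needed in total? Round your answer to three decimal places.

Finishing within 33 serves ⇔ at least 3 successes in the first 33. With X ~ Binomial(33, 0.14), P(Y ≤ 33) = 1 − P(X ≤ 2).
  k=0: C(33,0)·0.14^0·0.86^33 = 0.00689
  k=1: C(33,1)·0.14^1·0.86^32 = 0.03703
  k=2: C(33,2)·0.14^2·0.86^31 = 0.09646
1 − 0.14039 = 0.85961

0.860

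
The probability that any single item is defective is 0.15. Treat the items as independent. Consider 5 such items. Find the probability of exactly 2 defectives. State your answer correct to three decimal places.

X ~ Binomial(n=5, p=0.15).
P(X=2) = C(5,2) · p^2 · (1−p)^3
= 10 · 0.0225 · 0.61413 = 0.13818

0.138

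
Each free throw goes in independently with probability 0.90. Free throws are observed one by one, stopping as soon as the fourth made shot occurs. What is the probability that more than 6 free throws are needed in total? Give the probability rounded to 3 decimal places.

0.016

Needing more than 6 free throws ⇔ fewer than 4 successes in the first 6. With X ~ Binomial(6, 0.90), P(Y > 6) = P(X ≤ 3).
  k=0: C(6,0)·0.90^0·0.10^6 = 0.00000
  k=1: C(6,1)·0.90^1·0.10^5 = 0.00005
  k=2: C(6,2)·0.90^2·0.10^4 = 0.00121
  k=3: C(6,3)·0.90^3·0.10^3 = 0.01458
P(X ≤ 3) = 0.01585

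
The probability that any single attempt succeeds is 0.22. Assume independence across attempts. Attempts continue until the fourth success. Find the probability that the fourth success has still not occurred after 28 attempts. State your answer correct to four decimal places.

0.1071

Needing more than 28 attempts ⇔ fewer than 4 successes in the first 28. With X ~ Binomial(28, 0.22), P(Y > 28) = P(X ≤ 3).
  k=0: C(28,0)·0.22^0·0.78^28 = 0.000952
  k=1: C(28,1)·0.22^1·0.78^27 = 0.007519
  k=2: C(28,2)·0.22^2·0.78^26 = 0.028628
  k=3: C(28,3)·0.22^3·0.78^25 = 0.069980
P(X ≤ 3) = 0.107079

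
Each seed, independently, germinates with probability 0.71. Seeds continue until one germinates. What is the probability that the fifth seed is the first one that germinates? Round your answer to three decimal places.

Geometric (trials to first success), p = 0.71.
P(Y = 5) = (1−p)^4 · p = 0.0070728 · 0.71 = 0.00502

0.005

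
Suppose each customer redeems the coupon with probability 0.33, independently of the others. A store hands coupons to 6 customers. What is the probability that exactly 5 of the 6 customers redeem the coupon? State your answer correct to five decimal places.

0.01573

X ~ Binomial(n=6, p=0.33).
P(X=5) = C(6,5) · p^5 · (1−p)^1
= 6 · 0.0039135 · 0.67 = 0.0157324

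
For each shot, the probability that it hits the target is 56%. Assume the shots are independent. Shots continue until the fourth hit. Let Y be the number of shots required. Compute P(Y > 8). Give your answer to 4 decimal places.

Needing more than 8 shots ⇔ fewer than 4 successes in the first 8. With X ~ Binomial(8, 0.56), P(Y > 8) = P(X ≤ 3).
  k=0: C(8,0)·0.56^0·0.44^8 = 0.001405
  k=1: C(8,1)·0.56^1·0.44^7 = 0.014304
  k=2: C(8,2)·0.56^2·0.44^6 = 0.063716
  k=3: C(8,3)·0.56^3·0.44^5 = 0.162187
P(X ≤ 3) = 0.241612

0.2416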